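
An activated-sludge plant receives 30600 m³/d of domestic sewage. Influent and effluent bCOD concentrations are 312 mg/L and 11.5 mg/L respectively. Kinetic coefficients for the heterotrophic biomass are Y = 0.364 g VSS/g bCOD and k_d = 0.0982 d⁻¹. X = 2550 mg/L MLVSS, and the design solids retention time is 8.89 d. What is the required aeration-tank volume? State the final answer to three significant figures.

From the SRT design equation V = Y Q (S₀−S) θ_c / [X (1 + k_d θ_c)] = 0.364 × 30600 × (312 − 11.5) × 8.89 / [2550 × (1 + 0.0982 × 8.89)] = 2.98×10^7 / 4776 = 6230 m³.

V ≈ 6230 m³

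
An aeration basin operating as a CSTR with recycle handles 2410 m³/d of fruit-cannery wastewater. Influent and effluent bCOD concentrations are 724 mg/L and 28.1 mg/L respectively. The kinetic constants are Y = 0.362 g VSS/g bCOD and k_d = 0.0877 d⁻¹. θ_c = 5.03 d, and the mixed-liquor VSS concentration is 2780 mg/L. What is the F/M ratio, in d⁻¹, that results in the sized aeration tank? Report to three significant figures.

F/M ≈ 0.823 d⁻¹

Steady-state biomass mass balance: V·X·(1 + k_d·θ_c) = Y·Q·(S₀ − S)·θ_c, so V = 0.362 × 2410 × (724 − 28.1) × 5.03 / [2780 × (1 + 0.0877 × 5.03)] = 3.05×10^6 / 4006 = 762.2 m³.
F/M = applied load / biomass = Q·S₀/(V·X) = 2410 × 724 / (762.2 × 2780) = 0.8234 d⁻¹.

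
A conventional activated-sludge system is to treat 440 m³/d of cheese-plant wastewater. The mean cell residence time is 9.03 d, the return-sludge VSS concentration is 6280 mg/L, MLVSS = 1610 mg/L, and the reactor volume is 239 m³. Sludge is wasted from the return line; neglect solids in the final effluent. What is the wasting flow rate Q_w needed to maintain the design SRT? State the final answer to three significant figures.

Q_w = (V·X)/(θ_c X_r) = 239.0 × 1610 / (9.03 × 6280) = 6.785 m³/d.

Q_w ≈ 6.79 m³/d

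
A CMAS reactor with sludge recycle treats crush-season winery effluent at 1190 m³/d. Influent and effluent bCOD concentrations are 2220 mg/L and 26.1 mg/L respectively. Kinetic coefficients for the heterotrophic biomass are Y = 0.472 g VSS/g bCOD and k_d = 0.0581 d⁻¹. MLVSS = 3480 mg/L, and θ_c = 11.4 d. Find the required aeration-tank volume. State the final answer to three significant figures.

V ≈ 2430 m³

Rearranging the biomass balance for a CMAS with decay, V = Y·Q·ΔS·θ_c / [X·(1+k_d θ_c)] = 0.472 × 1190 × (2220 − 26.1) × 11.4 / [3480 × (1 + 0.0581 × 11.4)] = 1.4×10^7 / 5785 = 2428 m³.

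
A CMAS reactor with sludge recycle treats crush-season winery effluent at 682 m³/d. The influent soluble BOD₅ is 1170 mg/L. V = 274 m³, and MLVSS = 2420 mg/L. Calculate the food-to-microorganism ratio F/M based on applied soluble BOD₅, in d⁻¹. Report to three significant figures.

F/M ≈ 1.20 d⁻¹

F/M = applied load / biomass = Q·S₀/(V·X) = 682 × 1170 / (274.0 × 2420) = 1.203 d⁻¹.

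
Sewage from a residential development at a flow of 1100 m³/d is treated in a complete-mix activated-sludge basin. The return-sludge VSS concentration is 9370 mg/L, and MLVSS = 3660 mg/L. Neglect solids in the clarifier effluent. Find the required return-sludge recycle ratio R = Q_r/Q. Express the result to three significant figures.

R ≈ 0.641

R = Q_r/Q = X/(X_r − X) = 3660 / (9370 − 3660) = 0.6410.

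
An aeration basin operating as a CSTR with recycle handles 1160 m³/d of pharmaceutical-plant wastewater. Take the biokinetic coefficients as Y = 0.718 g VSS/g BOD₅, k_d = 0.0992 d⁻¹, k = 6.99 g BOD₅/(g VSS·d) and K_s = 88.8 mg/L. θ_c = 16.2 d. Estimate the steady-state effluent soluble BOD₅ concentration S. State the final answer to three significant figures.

Effluent substrate depends only on kinetics and SRT: S = K_s(1 + k_d θ_c) / [θ_c(Yk − k_d) − 1] = 88.8 × (1 + 0.0992 × 16.2) / [16.2 × (0.718 × 6.99 − 0.0992) − 1] = 231.5 / 78.70 = 2.942 mg/L.

S ≈ 2.94 mg/L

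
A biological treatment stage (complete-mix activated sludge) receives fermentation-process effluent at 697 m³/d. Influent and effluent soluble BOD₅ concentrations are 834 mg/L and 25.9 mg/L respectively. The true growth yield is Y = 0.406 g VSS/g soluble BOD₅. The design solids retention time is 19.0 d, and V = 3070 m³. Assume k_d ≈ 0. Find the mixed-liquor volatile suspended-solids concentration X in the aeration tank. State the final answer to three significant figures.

X ≈ 1420 mg/L

X = Y·Q·ΔS·θ_c / V = 0.406 × 697 × (834 − 25.9) × 19.0 / 3070 = 1415 mg/L.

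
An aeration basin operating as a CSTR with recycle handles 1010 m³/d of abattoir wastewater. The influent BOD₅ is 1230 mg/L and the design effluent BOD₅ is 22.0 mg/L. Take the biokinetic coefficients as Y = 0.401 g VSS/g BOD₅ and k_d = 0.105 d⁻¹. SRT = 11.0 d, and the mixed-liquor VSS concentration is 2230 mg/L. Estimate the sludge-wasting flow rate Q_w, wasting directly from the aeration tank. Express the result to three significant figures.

Steady-state biomass mass balance: V·X·(1 + k_d·θ_c) = Y·Q·(S₀ − S)·θ_c, so V = 0.401 × 1010 × (1230 − 22.0) × 11.0 / [2230 × (1 + 0.105 × 11.0)] = 5.38×10^6 / 4806 = 1120 m³.
Wasting from the aeration tank: Q_w = V / θ_c = 1120 / 11.0 = 101.8 m³/d.

Q_w ≈ 102 m³/d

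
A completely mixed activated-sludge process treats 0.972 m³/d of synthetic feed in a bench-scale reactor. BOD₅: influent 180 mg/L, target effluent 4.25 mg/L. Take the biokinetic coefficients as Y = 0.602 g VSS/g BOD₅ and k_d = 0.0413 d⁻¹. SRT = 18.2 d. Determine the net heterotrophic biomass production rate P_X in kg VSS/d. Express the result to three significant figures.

P_X ≈ 0.0587 kg VSS/d

Y_obs = Y / (1 + k_d θ_c) = 0.602 / (1 + 0.0413 × 18.2) = 0.602 / 1.752 = 0.3437.
Q·(S₀ − S) = 0.972 × (180 − 4.25) × 10⁻³ = 0.1708 kg/d removed.
So the net sludge growth is P_X = 0.3437 × 0.1708 = 0.05871 kg VSS/d.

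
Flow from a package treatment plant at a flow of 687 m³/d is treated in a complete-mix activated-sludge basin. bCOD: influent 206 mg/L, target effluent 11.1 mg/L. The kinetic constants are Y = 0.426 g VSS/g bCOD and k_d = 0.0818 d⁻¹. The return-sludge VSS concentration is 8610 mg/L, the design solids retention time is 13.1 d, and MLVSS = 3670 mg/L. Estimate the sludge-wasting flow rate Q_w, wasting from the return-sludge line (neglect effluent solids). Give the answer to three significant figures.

Q_w ≈ 3.20 m³/d

Rearranging the biomass balance for a CMAS with decay, V = Y·Q·ΔS·θ_c / [X·(1+k_d θ_c)] = 0.426 × 687 × (206 − 11.1) × 13.1 / [3670 × (1 + 0.0818 × 13.1)] = 7.47×10^5 / 7603 = 98.28 m³.
Q_w = (V·X)/(θ_c X_r) = 98.28 × 3670 / (13.1 × 8610) = 3.198 m³/d.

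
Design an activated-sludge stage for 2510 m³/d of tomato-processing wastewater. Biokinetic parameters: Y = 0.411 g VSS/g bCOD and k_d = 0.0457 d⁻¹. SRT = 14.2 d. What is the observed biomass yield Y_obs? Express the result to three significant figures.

Observed yield with endogenous decay: Y_obs = Y / (1 + k_d·θ_c) = 0.411 / (1 + 0.0457 × 14.2) = 0.411 / 1.649 = 0.2493 g VSS/g bCOD.

Y_obs ≈ 0.249 g VSS/g bCOD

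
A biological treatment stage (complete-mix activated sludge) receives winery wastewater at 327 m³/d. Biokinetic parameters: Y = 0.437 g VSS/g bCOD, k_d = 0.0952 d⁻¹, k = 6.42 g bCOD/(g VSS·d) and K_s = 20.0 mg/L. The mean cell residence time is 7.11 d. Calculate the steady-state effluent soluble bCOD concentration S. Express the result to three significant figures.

From the Monod/SRT balance for a CMAS, S = K_s·(1+k_d θ_c)/[θ_c·(Y k − k_d) − 1] = 20.0 × (1 + 0.0952 × 7.11) / [7.11 × (0.437 × 6.42 − 0.0952) − 1] = 33.54 / 18.27 = 1.836 mg/L.

S ≈ 1.84 mg/L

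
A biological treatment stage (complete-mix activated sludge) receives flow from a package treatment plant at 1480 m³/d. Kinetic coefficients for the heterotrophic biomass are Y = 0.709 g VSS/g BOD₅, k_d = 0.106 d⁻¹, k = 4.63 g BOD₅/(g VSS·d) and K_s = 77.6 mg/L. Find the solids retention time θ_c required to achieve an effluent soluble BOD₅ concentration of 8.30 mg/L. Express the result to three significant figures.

From 1/θ_c = Y·k·S/(K_s + S) − k_d: Y·k·S/(K_s+S) = 0.709 × 4.63 × 8.30 / (77.6 + 8.30) = 0.3172 d⁻¹.
Then 1/θ_c = μ − k_d = 0.3172 − 0.106 = 0.2112 d⁻¹, giving θ_c = 4.735 d.

θ_c ≈ 4.74 d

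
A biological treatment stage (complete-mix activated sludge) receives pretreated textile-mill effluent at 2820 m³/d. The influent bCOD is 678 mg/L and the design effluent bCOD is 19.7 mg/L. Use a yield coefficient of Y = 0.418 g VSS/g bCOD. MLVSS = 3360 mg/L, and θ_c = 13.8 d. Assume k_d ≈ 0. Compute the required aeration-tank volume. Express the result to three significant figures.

V ≈ 3190 m³

With k_d = 0 the design equation reduces to V = Y Q (S₀−S) θ_c / X = 0.418 × 2820 × (678 − 19.7) × 13.8 / 3360 = 3187 m³.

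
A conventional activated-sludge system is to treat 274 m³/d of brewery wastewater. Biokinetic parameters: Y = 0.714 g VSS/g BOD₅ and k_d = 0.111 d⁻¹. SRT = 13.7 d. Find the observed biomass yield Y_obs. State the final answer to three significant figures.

Y_obs ≈ 0.283 g VSS/g BOD₅

The observed yield is Y_obs = Y/(1 + k_d·θ_c) = 0.714 / (1 + 0.111 × 13.7) = 0.714 / 2.521 = 0.2833 g VSS per g BOD₅ removed.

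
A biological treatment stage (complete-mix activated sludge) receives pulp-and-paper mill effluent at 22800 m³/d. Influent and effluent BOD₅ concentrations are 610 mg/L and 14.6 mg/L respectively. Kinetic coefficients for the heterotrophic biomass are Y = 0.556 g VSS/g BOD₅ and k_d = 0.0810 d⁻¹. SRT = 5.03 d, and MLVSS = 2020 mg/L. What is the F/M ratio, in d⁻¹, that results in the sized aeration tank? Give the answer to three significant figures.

From the SRT design equation V = Y Q (S₀−S) θ_c / [X (1 + k_d θ_c)] = 0.556 × 22800 × (610 − 14.6) × 5.03 / [2020 × (1 + 0.0810 × 5.03)] = 3.8×10^7 / 2843 = 13354 m³.
Food-to-microorganism ratio F/M = Q S₀ / (V X) = 22800 × 610 / (13354 × 2020) = 0.5156 d⁻¹.

F/M ≈ 0.516 d⁻¹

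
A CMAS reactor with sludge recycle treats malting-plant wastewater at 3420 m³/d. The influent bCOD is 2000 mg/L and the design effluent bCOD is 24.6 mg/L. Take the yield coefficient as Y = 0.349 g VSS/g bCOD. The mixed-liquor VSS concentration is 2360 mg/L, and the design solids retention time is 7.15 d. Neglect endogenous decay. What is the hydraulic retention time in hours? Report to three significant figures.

τ ≈ 50.1 h

With k_d = 0 the design equation reduces to V = Y Q (S₀−S) θ_c / X = 0.349 × 3420 × (2000 − 24.6) × 7.15 / 2360 = 7143 m³.
τ = V/Q = 7143/3420 = 2.089 d, or 50.13 h.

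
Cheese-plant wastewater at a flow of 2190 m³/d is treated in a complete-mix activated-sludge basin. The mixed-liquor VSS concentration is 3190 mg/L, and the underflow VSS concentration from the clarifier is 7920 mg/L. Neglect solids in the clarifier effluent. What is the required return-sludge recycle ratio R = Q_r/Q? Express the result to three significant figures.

Solids balance on the clarifier gives (1+R)X = R·X_r, so R = X/(X_r − X) = 3190 / (7920 − 3190) = 0.6744.

R ≈ 0.674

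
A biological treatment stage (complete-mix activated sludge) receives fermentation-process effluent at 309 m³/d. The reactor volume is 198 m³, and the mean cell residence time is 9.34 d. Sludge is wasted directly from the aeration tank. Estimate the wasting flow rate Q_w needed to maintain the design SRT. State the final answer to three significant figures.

With mixed-liquor wasting, θ_c = V/Q_w, so Q_w = V/θ_c = 198.0/9.34 = 21.20 m³/d.

Q_w ≈ 21.2 m³/d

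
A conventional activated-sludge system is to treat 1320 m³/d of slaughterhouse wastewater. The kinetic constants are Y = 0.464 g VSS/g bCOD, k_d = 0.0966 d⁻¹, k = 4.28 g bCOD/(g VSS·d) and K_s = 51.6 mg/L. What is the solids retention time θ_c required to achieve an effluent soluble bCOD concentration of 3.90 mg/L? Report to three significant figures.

θ_c ≈ 23.3 d

At the target effluent, Y k S/(K_s+S) = 0.464×4.28×3.90/55.50 = 0.1396 d⁻¹.
1/θ_c = 0.1396 − 0.0966 = 0.04295 d⁻¹, so θ_c = 23.28 d.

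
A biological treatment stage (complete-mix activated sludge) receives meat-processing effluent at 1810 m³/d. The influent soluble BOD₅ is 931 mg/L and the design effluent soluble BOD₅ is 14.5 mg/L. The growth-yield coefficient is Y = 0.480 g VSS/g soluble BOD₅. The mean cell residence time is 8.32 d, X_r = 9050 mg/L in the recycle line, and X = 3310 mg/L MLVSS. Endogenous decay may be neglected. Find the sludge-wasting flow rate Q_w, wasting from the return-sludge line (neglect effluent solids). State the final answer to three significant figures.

V·X = Y·Q·ΔS·θ_c gives V = 0.480 × 1810 × (931 − 14.5) × 8.32 / 3310 = 2001 m³.
θ_c = V·X/(Q_w·X_r) when wasting from the recycle, so Q_w = V·X/(θ_c·X_r) = 2001 × 3310 / (8.32 × 9050) = 87.98 m³/d.

Q_w ≈ 88.0 m³/d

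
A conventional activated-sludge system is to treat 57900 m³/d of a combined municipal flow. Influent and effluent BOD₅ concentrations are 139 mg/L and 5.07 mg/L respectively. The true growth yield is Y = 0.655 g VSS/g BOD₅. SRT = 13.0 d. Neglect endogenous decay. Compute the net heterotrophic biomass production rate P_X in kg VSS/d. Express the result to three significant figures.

No decay correction is needed, so Y_obs = Y = 0.655.
Mass of BOD₅ removed per day: Q(S₀ − S) = 57900 × 133.9 g/m³ = 7755 kg/d.
So the net sludge growth is P_X = 0.6550 × 7755 = 5079 kg VSS/d.

P_X ≈ 5080 kg VSS/d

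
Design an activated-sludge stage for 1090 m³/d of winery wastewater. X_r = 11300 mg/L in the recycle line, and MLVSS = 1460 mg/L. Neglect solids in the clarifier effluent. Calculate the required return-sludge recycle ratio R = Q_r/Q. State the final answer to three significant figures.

Solids balance on the clarifier gives (1+R)X = R·X_r, so R = X/(X_r − X) = 1460 / (11300 − 1460) = 0.1484.

R ≈ 0.148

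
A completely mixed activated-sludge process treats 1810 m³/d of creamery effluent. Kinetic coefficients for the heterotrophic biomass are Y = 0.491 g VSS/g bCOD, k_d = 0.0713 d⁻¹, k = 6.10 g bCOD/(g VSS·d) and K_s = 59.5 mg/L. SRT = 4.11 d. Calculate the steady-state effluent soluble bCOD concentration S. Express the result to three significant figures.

For a completely mixed reactor with recycle the Lawrence–McCarty relation gives S = K_s·(1 + k_d·θ_c) / [θ_c·(Y·k − k_d) − 1] = 59.5 × (1 + 0.0713 × 4.11) / [4.11 × (0.491 × 6.10 − 0.0713) − 1] = 76.94 / 11.02 = 6.984 mg/L.

S ≈ 6.98 mg/L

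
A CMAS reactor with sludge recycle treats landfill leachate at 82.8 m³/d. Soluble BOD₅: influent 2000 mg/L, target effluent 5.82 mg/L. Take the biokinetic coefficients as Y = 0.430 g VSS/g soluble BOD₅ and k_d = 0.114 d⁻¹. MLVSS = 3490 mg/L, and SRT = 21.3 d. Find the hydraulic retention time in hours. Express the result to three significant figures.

Rearranging the biomass balance for a CMAS with decay, V = Y·Q·ΔS·θ_c / [X·(1+k_d θ_c)] = 0.430 × 82.8 × (2000 − 5.82) × 21.3 / [3490 × (1 + 0.114 × 21.3)] = 1.51×10^6 / 11964 = 126.4 m³.
Hydraulic retention time τ = V/Q = 126.4 / 82.8 = 1.527 d = 36.64 h.

τ ≈ 36.6 h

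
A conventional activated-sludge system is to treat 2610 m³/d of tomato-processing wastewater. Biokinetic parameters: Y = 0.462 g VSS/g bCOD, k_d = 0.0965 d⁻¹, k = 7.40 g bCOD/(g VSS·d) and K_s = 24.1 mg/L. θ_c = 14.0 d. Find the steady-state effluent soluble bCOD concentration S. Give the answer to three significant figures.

S ≈ 1.24 mg/L

Effluent substrate depends only on kinetics and SRT: S = K_s(1 + k_d θ_c) / [θ_c(Yk − k_d) − 1] = 24.1 × (1 + 0.0965 × 14.0) / [14.0 × (0.462 × 7.40 − 0.0965) − 1] = 56.66 / 45.51 = 1.245 mg/L.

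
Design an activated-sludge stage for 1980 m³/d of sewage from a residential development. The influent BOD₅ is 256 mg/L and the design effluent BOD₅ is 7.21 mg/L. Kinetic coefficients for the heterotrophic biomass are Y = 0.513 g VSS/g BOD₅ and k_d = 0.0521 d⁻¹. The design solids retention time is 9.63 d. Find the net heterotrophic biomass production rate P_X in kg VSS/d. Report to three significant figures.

The observed yield is Y_obs = Y/(1 + k_d·θ_c) = 0.513 / (1 + 0.0521 × 9.63) = 0.513 / 1.502 = 0.3416 g VSS per g BOD₅ removed.
ΔS = 256 − 7.21 = 248.8 mg/L, so the substrate removal rate is 1980 × 248.8/1000 = 492.6 kg BOD₅/d.
Biomass produced: P_X = Y_obs·Q·ΔS = 0.3416 × 492.6 ≈ 168.3 kg VSS/d.

P_X ≈ 168 kg VSS/d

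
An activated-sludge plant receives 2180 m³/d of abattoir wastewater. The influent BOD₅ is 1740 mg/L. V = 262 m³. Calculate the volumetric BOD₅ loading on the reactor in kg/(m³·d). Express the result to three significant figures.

L_v = Q S₀ / V = 2180 × 1740 × 10⁻³ / 262.0 = 14.48 kg/(m³·d).

L_v ≈ 14.5 kg BOD₅/(m³·d)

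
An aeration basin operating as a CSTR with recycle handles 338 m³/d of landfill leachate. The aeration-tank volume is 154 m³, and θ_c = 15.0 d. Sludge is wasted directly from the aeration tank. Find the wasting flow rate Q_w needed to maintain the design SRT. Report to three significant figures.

Q_w ≈ 10.3 m³/d

For wasting at MLVSS concentration, Q_w = V/θ_c = 154.0/15.0 = 10.27 m³/d.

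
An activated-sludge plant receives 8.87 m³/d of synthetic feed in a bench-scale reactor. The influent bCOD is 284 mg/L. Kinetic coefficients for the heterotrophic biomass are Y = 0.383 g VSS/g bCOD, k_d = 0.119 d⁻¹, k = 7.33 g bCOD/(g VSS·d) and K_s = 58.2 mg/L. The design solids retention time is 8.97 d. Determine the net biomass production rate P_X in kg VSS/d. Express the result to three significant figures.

P_X ≈ 0.458 kg VSS/d

From the Monod/SRT balance for a CMAS, S = K_s·(1+k_d θ_c)/[θ_c·(Y k − k_d) − 1] = 58.2 × (1 + 0.119 × 8.97) / [8.97 × (0.383 × 7.33 − 0.119) − 1] = 120.3 / 23.11 = 5.206 mg/L.
Correct the yield for decay: Y_obs = Y/(1 + k_d θ_c) = 0.383 / (1 + 0.119 × 8.97) = 0.383 / 2.067 = 0.1853.
ΔS = 284 − 5.21 = 278.8 mg/L, so the substrate removal rate is 8.87 × 278.8/1000 = 2.473 kg bCOD/d.
P_X = Y_obs · Q(S₀ − S) = 0.1853 × 2.473 = 0.4581 kg VSS/d.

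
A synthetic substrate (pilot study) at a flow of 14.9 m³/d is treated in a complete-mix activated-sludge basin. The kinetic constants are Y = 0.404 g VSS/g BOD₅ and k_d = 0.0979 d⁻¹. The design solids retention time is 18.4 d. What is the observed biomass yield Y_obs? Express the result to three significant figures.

Y_obs ≈ 0.144 g VSS/g BOD₅

Correct the yield for decay: Y_obs = Y/(1 + k_d θ_c) = 0.404 / (1 + 0.0979 × 18.4) = 0.404 / 2.801 = 0.1442.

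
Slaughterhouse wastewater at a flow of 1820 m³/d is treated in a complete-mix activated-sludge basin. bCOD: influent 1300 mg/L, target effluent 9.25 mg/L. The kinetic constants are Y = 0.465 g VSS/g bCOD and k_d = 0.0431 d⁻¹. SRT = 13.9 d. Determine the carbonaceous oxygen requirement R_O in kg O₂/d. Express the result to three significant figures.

R_O ≈ 1380 kg O₂/d

Y_obs = Y / (1 + k_d θ_c) = 0.465 / (1 + 0.0431 × 13.9) = 0.465 / 1.599 = 0.2908.
Substrate removed = Q·(S₀ − S) = 1820 m³/d × (1300 − 9.25) g/m³ = 2.35×10^6 g/d = 2349 kg/d.
P_X = Y_obs·Q·(S₀ − S) = 0.2908 × 2349 = 683.1 kg VSS/d.
R_O = Q·(S₀ − S) − 1.42·P_X = 2349 − 1.42 × 683.1 = 1379 kg O₂/d.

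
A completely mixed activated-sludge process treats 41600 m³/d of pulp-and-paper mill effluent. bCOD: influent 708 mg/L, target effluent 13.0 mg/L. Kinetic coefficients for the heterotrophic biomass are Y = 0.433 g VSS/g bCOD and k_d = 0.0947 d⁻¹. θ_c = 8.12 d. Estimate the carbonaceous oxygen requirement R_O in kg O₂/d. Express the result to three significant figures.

R_O ≈ 18900 kg O₂/d

Correct the yield for decay: Y_obs = Y/(1 + k_d θ_c) = 0.433 / (1 + 0.0947 × 8.12) = 0.433 / 1.769 = 0.2448.
Q·(S₀ − S) = 41600 × (708 − 13.0) × 10⁻³ = 28912 kg/d removed.
Biomass synthesised: P_X = Y_obs × 28912 = 7077 kg VSS/d.
R_O = Q·(S₀ − S) − 1.42·P_X = 28912 − 1.42 × 7077 = 18863 kg O₂/d.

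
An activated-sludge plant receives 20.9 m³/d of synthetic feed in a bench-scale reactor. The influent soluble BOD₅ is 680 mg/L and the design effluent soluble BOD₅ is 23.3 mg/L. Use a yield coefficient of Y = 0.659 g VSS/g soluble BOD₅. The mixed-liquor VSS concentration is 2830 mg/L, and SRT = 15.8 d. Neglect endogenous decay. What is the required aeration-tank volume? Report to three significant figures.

With k_d = 0 the design equation reduces to V = Y Q (S₀−S) θ_c / X = 0.659 × 20.9 × (680 − 23.3) × 15.8 / 2830 = 50.50 m³.

V ≈ 50.5 m³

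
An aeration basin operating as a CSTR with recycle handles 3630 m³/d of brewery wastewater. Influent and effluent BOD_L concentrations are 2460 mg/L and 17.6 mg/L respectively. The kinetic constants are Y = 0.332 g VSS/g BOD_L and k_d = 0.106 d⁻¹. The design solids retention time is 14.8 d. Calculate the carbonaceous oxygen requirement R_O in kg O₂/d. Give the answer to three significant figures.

Observed yield with endogenous decay: Y_obs = Y / (1 + k_d·θ_c) = 0.332 / (1 + 0.106 × 14.8) = 0.332 / 2.569 = 0.1292 g VSS/g BOD_L.
ΔS = 2460 − 17.6 = 2442 mg/L, so the substrate removal rate is 3630 × 2442/1000 = 8866 kg BOD_L/d.
Net sludge production P_X = 0.1292 × 8866 = 1146 kg VSS/d.
R_O = Q·(S₀ − S) − 1.42·P_X = 8866 − 1.42 × 1146 = 7239 kg O₂/d.

R_O ≈ 7240 kg O₂/d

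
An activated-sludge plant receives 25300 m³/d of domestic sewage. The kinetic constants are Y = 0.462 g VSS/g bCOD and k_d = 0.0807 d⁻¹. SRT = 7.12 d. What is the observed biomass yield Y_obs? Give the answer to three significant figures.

Observed yield with endogenous decay: Y_obs = Y / (1 + k_d·θ_c) = 0.462 / (1 + 0.0807 × 7.12) = 0.462 / 1.575 = 0.2934 g VSS/g bCOD.

Y_obs ≈ 0.293 g VSS/g bCOD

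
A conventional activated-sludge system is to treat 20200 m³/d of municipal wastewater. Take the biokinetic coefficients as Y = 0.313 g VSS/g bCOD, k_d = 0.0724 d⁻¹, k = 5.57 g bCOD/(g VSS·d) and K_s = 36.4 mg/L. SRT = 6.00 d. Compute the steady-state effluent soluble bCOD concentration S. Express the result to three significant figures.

S ≈ 5.78 mg/L

For a completely mixed reactor with recycle the Lawrence–McCarty relation gives S = K_s·(1 + k_d·θ_c) / [θ_c·(Y·k − k_d) − 1] = 36.4 × (1 + 0.0724 × 6.00) / [6.00 × (0.313 × 5.57 − 0.0724) − 1] = 52.21 / 9.026 = 5.785 mg/L.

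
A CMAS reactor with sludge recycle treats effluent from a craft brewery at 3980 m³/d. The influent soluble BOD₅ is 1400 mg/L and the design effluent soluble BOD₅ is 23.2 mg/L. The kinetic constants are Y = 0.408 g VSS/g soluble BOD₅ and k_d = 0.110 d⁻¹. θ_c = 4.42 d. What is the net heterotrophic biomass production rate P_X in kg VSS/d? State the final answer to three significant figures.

Observed yield with endogenous decay: Y_obs = Y / (1 + k_d·θ_c) = 0.408 / (1 + 0.110 × 4.42) = 0.408 / 1.486 = 0.2745 g VSS/g soluble BOD₅.
Q·(S₀ − S) = 3980 × (1400 − 23.2) × 10⁻³ = 5480 kg/d removed.
So the net sludge growth is P_X = 0.2745 × 5480 = 1504 kg VSS/d.

P_X ≈ 1500 kg VSS/d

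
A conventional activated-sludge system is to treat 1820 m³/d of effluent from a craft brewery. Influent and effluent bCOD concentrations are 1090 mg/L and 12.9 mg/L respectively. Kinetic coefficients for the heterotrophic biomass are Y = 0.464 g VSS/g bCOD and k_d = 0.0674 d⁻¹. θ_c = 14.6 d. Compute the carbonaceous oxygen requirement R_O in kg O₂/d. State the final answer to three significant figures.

R_O ≈ 1310 kg O₂/d

Correct the yield for decay: Y_obs = Y/(1 + k_d θ_c) = 0.464 / (1 + 0.0674 × 14.6) = 0.464 / 1.984 = 0.2339.
Substrate removed = Q·(S₀ − S) = 1820 m³/d × (1090 − 12.9) g/m³ = 1.96×10^6 g/d = 1960 kg/d.
P_X = Y_obs·Q·(S₀ − S) = 0.2339 × 1960 = 458.5 kg VSS/d.
Carbonaceous O₂ demand = substrate oxidised − cell-mass equivalent = 1960 − 1.42 × 458.5 = 1309 kg O₂/d.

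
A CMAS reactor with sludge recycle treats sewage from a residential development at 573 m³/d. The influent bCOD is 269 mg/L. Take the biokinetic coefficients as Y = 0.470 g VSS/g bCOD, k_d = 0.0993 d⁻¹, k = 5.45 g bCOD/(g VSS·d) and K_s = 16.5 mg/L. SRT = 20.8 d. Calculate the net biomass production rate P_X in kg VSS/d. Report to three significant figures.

Effluent substrate depends only on kinetics and SRT: S = K_s(1 + k_d θ_c) / [θ_c(Yk − k_d) − 1] = 16.5 × (1 + 0.0993 × 20.8) / [20.8 × (0.470 × 5.45 − 0.0993) − 1] = 50.58 / 50.21 = 1.007 mg/L.
Observed yield with endogenous decay: Y_obs = Y / (1 + k_d·θ_c) = 0.470 / (1 + 0.0993 × 20.8) = 0.470 / 3.065 = 0.1533 g VSS/g bCOD.
Q·(S₀ − S) = 573 × (269 − 1.01) × 10⁻³ = 153.6 kg/d removed.
P_X = Y_obs · Q(S₀ − S) = 0.1533 × 153.6 = 23.54 kg VSS/d.

P_X ≈ 23.5 kg VSS/d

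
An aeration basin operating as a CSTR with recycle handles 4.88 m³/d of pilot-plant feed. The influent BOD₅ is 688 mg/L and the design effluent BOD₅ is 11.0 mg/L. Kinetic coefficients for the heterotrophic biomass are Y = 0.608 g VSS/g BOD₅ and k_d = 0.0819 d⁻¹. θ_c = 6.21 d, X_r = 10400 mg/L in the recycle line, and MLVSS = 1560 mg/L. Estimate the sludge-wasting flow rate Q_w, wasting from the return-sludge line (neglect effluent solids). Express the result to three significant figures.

Steady-state biomass mass balance: V·X·(1 + k_d·θ_c) = Y·Q·(S₀ − S)·θ_c, so V = 0.608 × 4.88 × (688 − 11.0) × 6.21 / [1560 × (1 + 0.0819 × 6.21)] = 1.25×10^4 / 2353 = 5.300 m³.
Q_w = (V·X)/(θ_c X_r) = 5.300 × 1560 / (6.21 × 10400) = 0.1280 m³/d.

Q_w ≈ 0.128 m³/d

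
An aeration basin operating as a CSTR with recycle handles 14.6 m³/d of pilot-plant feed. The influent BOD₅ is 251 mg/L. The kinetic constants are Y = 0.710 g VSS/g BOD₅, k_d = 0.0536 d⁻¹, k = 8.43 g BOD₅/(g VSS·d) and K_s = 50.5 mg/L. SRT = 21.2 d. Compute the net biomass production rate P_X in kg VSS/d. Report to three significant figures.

For a completely mixed reactor with recycle the Lawrence–McCarty relation gives S = K_s·(1 + k_d·θ_c) / [θ_c·(Y·k − k_d) − 1] = 50.5 × (1 + 0.0536 × 21.2) / [21.2 × (0.710 × 8.43 − 0.0536) − 1] = 107.9 / 124.8 = 0.8648 mg/L.
Observed yield with endogenous decay: Y_obs = Y / (1 + k_d·θ_c) = 0.710 / (1 + 0.0536 × 21.2) = 0.710 / 2.136 = 0.3323 g VSS/g BOD₅.
Substrate removed = Q·(S₀ − S) = 14.6 m³/d × (251 − 0.865) g/m³ = 3.65×10^3 g/d = 3.652 kg/d.
Biomass produced: P_X = Y_obs·Q·ΔS = 0.3323 × 3.652 ≈ 1.214 kg VSS/d.

P_X ≈ 1.21 kg VSS/d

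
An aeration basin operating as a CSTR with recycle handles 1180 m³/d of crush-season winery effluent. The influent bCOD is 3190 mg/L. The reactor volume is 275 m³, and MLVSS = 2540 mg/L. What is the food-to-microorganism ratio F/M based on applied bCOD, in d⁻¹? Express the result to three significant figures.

Food-to-microorganism ratio F/M = Q S₀ / (V X) = 1180 × 3190 / (275.0 × 2540) = 5.389 d⁻¹.

F/M ≈ 5.39 d⁻¹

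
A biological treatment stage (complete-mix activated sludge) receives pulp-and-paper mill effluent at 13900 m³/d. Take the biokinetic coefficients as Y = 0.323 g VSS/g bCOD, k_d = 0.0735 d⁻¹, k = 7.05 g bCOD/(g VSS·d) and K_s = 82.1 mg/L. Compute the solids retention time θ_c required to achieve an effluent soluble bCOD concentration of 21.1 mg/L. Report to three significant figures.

θ_c ≈ 2.55 d

Specific growth rate at S = 21.1 mg/L: μ = YkS/(K_s+S) = 0.323·7.05·21.1/(82.1+21.1) = 0.4656 d⁻¹.
1/θ_c = 0.4656 − 0.0735 = 0.3921 d⁻¹, so θ_c = 2.550 d.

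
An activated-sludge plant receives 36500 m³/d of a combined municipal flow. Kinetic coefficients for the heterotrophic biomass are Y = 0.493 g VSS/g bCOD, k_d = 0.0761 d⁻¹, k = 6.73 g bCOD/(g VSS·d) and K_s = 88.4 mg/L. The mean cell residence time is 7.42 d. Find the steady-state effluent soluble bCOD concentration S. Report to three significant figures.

For a completely mixed reactor with recycle the Lawrence–McCarty relation gives S = K_s·(1 + k_d·θ_c) / [θ_c·(Y·k − k_d) − 1] = 88.4 × (1 + 0.0761 × 7.42) / [7.42 × (0.493 × 6.73 − 0.0761) − 1] = 138.3 / 23.05 = 6.000 mg/L.

S ≈ 6.00 mg/L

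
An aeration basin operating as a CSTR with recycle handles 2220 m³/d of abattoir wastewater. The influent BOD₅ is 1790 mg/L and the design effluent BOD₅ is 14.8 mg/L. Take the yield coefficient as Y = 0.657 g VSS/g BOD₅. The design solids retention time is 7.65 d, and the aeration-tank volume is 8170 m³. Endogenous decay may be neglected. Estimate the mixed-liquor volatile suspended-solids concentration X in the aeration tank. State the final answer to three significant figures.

Without decay, X = Y Q (S₀−S) θ_c / V = 0.657 × 2220 × (1790 − 14.8) × 7.65 / 8170 = 2424 mg/L.

X ≈ 2420 mg/L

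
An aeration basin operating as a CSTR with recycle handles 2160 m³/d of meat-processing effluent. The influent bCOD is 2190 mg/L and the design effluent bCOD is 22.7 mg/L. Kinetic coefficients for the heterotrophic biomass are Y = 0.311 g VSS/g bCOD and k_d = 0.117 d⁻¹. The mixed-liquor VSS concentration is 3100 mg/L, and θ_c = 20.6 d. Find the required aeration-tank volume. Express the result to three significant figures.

From the SRT design equation V = Y Q (S₀−S) θ_c / [X (1 + k_d θ_c)] = 0.311 × 2160 × (2190 − 22.7) × 20.6 / [3100 × (1 + 0.117 × 20.6)] = 3×10^7 / 10572 = 2837 m³.

V ≈ 2840 m³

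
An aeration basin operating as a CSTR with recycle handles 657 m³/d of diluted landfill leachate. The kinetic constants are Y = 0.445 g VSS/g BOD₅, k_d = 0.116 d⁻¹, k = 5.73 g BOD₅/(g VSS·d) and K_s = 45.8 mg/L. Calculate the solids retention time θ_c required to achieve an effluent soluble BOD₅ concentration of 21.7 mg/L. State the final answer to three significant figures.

θ_c ≈ 1.42 d

At the target effluent, Y k S/(K_s+S) = 0.445×5.73×21.7/67.50 = 0.8197 d⁻¹.
θ_c = 1/(μ − k_d) = 1/(0.8197 − 0.116) = 1/0.7037 = 1.421 d.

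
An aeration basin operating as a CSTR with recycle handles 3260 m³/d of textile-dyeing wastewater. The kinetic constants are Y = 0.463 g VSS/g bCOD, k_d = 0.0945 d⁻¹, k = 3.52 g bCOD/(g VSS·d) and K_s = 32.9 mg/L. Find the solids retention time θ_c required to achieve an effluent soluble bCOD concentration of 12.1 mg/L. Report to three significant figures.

θ_c ≈ 2.91 d

Specific growth rate at S = 12.1 mg/L: μ = YkS/(K_s+S) = 0.463·3.52·12.1/(32.9+12.1) = 0.4382 d⁻¹.
1/θ_c = 0.4382 − 0.0945 = 0.3437 d⁻¹, so θ_c = 2.909 d.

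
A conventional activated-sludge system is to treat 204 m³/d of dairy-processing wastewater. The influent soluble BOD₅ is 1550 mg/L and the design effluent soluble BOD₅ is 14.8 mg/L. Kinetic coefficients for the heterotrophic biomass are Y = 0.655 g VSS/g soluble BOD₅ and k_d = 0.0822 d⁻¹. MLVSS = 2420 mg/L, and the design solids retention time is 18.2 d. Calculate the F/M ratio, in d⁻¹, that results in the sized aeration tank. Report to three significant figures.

Steady-state biomass mass balance: V·X·(1 + k_d·θ_c) = Y·Q·(S₀ − S)·θ_c, so V = 0.655 × 204 × (1550 − 14.8) × 18.2 / [2420 × (1 + 0.0822 × 18.2)] = 3.73×10^6 / 6040 = 618.1 m³.
F/M = applied load / biomass = Q·S₀/(V·X) = 204 × 1550 / (618.1 × 2420) = 0.2114 d⁻¹.

F/M ≈ 0.211 d⁻¹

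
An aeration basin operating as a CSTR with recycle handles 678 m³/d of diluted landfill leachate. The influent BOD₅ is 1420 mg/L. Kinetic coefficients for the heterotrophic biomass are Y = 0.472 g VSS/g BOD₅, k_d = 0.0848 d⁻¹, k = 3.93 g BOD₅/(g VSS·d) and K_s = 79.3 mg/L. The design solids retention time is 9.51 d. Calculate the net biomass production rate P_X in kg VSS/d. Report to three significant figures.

For a completely mixed reactor with recycle the Lawrence–McCarty relation gives S = K_s·(1 + k_d·θ_c) / [θ_c·(Y·k − k_d) − 1] = 79.3 × (1 + 0.0848 × 9.51) / [9.51 × (0.472 × 3.93 − 0.0848) − 1] = 143.3 / 15.83 = 9.047 mg/L.
Observed yield with endogenous decay: Y_obs = Y / (1 + k_d·θ_c) = 0.472 / (1 + 0.0848 × 9.51) = 0.472 / 1.806 = 0.2613 g VSS/g BOD₅.
ΔS = 1420 − 9.05 = 1411 mg/L, so the substrate removal rate is 678 × 1411/1000 = 956.6 kg BOD₅/d.
So the net sludge growth is P_X = 0.2613 × 956.6 = 250.0 kg VSS/d.

P_X ≈ 250 kg VSS/d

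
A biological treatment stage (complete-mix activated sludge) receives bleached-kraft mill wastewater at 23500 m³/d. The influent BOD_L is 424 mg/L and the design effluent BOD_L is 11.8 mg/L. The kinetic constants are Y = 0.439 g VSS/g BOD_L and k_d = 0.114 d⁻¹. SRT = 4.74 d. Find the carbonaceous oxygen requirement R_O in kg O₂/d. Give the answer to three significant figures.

Correct the yield for decay: Y_obs = Y/(1 + k_d θ_c) = 0.439 / (1 + 0.114 × 4.74) = 0.439 / 1.540 = 0.2850.
Mass of BOD_L removed per day: Q(S₀ − S) = 23500 × 412.2 g/m³ = 9687 kg/d.
P_X = Y_obs·Q·(S₀ − S) = 0.2850 × 9687 = 2761 kg VSS/d.
Carbonaceous O₂ demand = substrate oxidised − cell-mass equivalent = 9687 − 1.42 × 2761 = 5767 kg O₂/d.

R_O ≈ 5770 kg O₂/d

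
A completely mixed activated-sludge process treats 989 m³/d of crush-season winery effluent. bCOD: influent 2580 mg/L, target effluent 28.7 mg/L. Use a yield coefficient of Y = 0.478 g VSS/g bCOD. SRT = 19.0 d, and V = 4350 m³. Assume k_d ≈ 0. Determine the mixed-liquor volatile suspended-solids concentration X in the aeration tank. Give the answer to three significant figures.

Without decay, X = Y Q (S₀−S) θ_c / V = 0.478 × 989 × (2580 − 28.7) × 19.0 / 4350 = 5268 mg/L.

X ≈ 5270 mg/L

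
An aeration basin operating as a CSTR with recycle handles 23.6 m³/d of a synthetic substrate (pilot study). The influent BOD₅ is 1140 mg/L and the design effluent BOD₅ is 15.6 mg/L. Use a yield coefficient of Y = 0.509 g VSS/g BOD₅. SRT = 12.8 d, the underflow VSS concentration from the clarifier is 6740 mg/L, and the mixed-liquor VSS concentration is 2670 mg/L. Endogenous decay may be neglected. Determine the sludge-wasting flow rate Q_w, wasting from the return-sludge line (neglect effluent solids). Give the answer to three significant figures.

Q_w ≈ 2.00 m³/d

V·X = Y·Q·ΔS·θ_c gives V = 0.509 × 23.6 × (1140 − 15.6) × 12.8 / 2670 = 64.75 m³.
Wasting from the return line (neglecting effluent solids): Q_w = V·X / (θ_c·X_r) = 64.75 × 2670 / (12.8 × 6740) = 2.004 m³/d.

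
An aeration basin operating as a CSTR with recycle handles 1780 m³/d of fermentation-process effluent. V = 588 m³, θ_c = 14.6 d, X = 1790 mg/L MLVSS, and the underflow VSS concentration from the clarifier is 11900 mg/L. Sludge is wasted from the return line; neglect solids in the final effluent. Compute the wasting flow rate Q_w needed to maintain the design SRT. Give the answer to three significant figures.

Q_w ≈ 6.06 m³/d

Q_w = (V·X)/(θ_c X_r) = 588.0 × 1790 / (14.6 × 11900) = 6.058 m³/d.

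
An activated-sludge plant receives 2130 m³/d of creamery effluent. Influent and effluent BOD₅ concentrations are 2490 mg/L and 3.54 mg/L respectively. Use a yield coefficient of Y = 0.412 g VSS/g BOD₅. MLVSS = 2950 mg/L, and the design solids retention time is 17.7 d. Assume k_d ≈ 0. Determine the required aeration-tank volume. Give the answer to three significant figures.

V ≈ 13100 m³

Biomass mass balance (decay neglected): V·X = Y·Q·(S₀ − S)·θ_c, so V = 0.412 × 2130 × (2490 − 3.54) × 17.7 / 2950 = 13092 m³.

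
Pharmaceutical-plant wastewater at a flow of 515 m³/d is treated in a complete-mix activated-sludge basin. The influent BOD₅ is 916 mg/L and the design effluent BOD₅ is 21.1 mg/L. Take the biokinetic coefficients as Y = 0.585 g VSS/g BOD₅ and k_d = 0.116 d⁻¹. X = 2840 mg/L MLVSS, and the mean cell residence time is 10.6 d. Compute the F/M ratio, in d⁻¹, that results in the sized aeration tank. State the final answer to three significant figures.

F/M ≈ 0.368 d⁻¹

Steady-state biomass mass balance: V·X·(1 + k_d·θ_c) = Y·Q·(S₀ − S)·θ_c, so V = 0.585 × 515 × (916 − 21.1) × 10.6 / [2840 × (1 + 0.116 × 10.6)] = 2.86×10^6 / 6332 = 451.3 m³.
F/M = applied load / biomass = Q·S₀/(V·X) = 515 × 916 / (451.3 × 2840) = 0.3680 d⁻¹.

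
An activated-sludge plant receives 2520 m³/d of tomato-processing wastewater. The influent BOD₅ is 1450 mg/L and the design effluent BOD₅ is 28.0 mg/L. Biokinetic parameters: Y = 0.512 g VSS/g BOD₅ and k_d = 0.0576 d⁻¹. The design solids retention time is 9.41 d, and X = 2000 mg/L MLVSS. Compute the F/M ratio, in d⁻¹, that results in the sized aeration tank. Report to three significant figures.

From the SRT design equation V = Y Q (S₀−S) θ_c / [X (1 + k_d θ_c)] = 0.512 × 2520 × (1450 − 28.0) × 9.41 / [2000 × (1 + 0.0576 × 9.41)] = 1.73×10^7 / 3084 = 5598 m³.
Food-to-microorganism ratio F/M = Q S₀ / (V X) = 2520 × 1450 / (5598 × 2000) = 0.3264 d⁻¹.

F/M ≈ 0.326 d⁻¹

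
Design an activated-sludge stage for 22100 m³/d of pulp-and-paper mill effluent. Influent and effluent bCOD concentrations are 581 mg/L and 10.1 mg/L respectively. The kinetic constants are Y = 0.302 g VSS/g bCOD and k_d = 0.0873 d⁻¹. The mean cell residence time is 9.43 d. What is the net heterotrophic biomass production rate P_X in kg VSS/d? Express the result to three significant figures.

Observed yield with endogenous decay: Y_obs = Y / (1 + k_d·θ_c) = 0.302 / (1 + 0.0873 × 9.43) = 0.302 / 1.823 = 0.1656 g VSS/g bCOD.
Substrate removed = Q·(S₀ − S) = 22100 m³/d × (581 − 10.1) g/m³ = 1.26×10^7 g/d = 12617 kg/d.
So the net sludge growth is P_X = 0.1656 × 12617 = 2090 kg VSS/d.

P_X ≈ 2090 kg VSS/d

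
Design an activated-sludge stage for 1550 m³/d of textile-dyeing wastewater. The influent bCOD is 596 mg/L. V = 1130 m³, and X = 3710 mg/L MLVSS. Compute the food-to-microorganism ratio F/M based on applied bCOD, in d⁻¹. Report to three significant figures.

F/M = Q·S₀ / (V·X) = 1550 × 596 / (1130 × 3710) = 0.2204 g bCOD·(g VSS·d)⁻¹.

F/M ≈ 0.220 d⁻¹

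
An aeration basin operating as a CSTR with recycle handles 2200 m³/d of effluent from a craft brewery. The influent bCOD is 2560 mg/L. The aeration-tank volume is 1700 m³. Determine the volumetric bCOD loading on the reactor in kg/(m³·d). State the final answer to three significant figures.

Volumetric loading L_v = Q·S₀ / V = 2200 × 2560 g/m³ / 1700 m³ = 3313 g/(m³·d) = 3.313 kg bCOD/(m³·d).

L_v ≈ 3.31 kg bCOD/(m³·d)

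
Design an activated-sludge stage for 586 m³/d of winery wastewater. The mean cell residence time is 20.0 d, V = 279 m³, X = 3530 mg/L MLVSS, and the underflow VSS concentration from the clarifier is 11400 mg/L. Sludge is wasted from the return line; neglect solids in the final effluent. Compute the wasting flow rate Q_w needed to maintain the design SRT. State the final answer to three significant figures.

Q_w ≈ 4.32 m³/d

Q_w = (V·X)/(θ_c X_r) = 279.0 × 3530 / (20.0 × 11400) = 4.320 m³/d.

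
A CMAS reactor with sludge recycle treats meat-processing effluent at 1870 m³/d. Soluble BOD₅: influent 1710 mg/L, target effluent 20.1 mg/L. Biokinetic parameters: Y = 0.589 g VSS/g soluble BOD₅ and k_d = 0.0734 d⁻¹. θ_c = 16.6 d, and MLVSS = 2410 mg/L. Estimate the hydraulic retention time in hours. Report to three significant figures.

Rearranging the biomass balance for a CMAS with decay, V = Y·Q·ΔS·θ_c / [X·(1+k_d θ_c)] = 0.589 × 1870 × (1710 − 20.1) × 16.6 / [2410 × (1 + 0.0734 × 16.6)] = 3.09×10^7 / 5346 = 5779 m³.
Hydraulic retention time τ = V/Q = 5779 / 1870 = 3.090 d = 74.17 h.

τ ≈ 74.2 h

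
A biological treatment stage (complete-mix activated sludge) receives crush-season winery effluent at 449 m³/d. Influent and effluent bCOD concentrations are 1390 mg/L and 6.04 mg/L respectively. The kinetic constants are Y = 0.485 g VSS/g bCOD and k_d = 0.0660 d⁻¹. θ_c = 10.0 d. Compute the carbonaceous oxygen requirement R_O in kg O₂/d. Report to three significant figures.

R_O ≈ 364 kg O₂/d

Y_obs = Y / (1 + k_d θ_c) = 0.485 / (1 + 0.0660 × 10.0) = 0.485 / 1.660 = 0.2922.
Q·(S₀ − S) = 449 × (1390 − 6.04) × 10⁻³ = 621.4 kg/d removed.
Biomass synthesised: P_X = Y_obs × 621.4 = 181.6 kg VSS/d.
Carbonaceous O₂ demand = substrate oxidised − cell-mass equivalent = 621.4 − 1.42 × 181.6 = 363.6 kg O₂/d.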